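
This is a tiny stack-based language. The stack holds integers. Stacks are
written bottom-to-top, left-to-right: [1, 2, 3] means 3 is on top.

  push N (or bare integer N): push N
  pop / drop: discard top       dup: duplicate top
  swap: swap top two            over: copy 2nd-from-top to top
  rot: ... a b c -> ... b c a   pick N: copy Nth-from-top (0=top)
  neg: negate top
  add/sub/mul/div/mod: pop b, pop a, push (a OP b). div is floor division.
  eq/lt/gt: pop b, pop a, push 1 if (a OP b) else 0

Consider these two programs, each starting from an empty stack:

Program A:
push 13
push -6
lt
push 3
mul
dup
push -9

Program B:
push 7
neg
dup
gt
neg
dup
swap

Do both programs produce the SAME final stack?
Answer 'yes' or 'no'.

Program A trace:
  After 'push 13': [13]
  After 'push -6': [13, -6]
  After 'lt': [0]
  After 'push 3': [0, 3]
  After 'mul': [0]
  After 'dup': [0, 0]
  After 'push -9': [0, 0, -9]
Program A final stack: [0, 0, -9]

Program B trace:
  After 'push 7': [7]
  After 'neg': [-7]
  After 'dup': [-7, -7]
  After 'gt': [0]
  After 'neg': [0]
  After 'dup': [0, 0]
  After 'swap': [0, 0]
Program B final stack: [0, 0]
Same: no

Answer: no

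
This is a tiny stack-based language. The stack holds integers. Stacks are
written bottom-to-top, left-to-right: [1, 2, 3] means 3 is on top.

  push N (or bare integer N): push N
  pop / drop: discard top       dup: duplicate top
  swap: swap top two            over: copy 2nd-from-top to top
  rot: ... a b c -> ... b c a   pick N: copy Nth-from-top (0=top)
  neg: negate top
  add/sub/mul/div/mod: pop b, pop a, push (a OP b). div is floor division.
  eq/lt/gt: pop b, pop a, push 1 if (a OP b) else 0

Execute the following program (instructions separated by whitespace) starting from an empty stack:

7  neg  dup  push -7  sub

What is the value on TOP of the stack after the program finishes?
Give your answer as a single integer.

Answer: 0

Derivation:
After 'push 7': [7]
After 'neg': [-7]
After 'dup': [-7, -7]
After 'push -7': [-7, -7, -7]
After 'sub': [-7, 0]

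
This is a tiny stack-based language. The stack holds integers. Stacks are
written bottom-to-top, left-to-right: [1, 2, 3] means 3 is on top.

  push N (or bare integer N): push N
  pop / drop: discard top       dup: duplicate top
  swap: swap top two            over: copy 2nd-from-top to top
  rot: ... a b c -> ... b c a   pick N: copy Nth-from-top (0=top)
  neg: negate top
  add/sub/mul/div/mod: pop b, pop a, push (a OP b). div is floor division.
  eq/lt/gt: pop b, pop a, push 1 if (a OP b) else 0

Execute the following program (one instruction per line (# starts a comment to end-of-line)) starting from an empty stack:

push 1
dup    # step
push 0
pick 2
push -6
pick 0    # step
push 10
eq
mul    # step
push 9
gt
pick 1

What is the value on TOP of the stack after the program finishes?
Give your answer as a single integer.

Answer: 1

Derivation:
After 'push 1': [1]
After 'dup': [1, 1]
After 'push 0': [1, 1, 0]
After 'pick 2': [1, 1, 0, 1]
After 'push -6': [1, 1, 0, 1, -6]
After 'pick 0': [1, 1, 0, 1, -6, -6]
After 'push 10': [1, 1, 0, 1, -6, -6, 10]
After 'eq': [1, 1, 0, 1, -6, 0]
After 'mul': [1, 1, 0, 1, 0]
After 'push 9': [1, 1, 0, 1, 0, 9]
After 'gt': [1, 1, 0, 1, 0]
After 'pick 1': [1, 1, 0, 1, 0, 1]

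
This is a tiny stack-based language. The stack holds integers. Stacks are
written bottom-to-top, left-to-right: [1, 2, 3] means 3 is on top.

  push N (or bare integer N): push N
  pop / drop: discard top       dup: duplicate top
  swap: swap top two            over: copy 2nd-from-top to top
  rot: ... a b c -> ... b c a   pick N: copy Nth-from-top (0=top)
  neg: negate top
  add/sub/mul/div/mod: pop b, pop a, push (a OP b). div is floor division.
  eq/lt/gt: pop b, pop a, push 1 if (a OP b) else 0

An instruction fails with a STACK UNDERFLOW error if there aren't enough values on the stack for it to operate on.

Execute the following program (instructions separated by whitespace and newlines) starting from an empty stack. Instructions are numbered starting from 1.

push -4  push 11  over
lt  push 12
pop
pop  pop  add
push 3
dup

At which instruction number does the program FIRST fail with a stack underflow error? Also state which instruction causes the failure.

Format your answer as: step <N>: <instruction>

Answer: step 9: add

Derivation:
Step 1 ('push -4'): stack = [-4], depth = 1
Step 2 ('push 11'): stack = [-4, 11], depth = 2
Step 3 ('over'): stack = [-4, 11, -4], depth = 3
Step 4 ('lt'): stack = [-4, 0], depth = 2
Step 5 ('push 12'): stack = [-4, 0, 12], depth = 3
Step 6 ('pop'): stack = [-4, 0], depth = 2
Step 7 ('pop'): stack = [-4], depth = 1
Step 8 ('pop'): stack = [], depth = 0
Step 9 ('add'): needs 2 value(s) but depth is 0 — STACK UNDERFLOW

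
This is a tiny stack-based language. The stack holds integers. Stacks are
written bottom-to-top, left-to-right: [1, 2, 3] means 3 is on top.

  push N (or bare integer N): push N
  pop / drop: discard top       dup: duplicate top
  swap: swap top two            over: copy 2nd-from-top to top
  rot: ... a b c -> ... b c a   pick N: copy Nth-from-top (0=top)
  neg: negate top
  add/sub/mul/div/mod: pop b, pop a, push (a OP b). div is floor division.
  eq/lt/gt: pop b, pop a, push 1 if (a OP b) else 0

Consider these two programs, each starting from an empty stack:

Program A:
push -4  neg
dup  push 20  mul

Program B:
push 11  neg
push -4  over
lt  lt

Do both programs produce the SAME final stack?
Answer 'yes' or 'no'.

Program A trace:
  After 'push -4': [-4]
  After 'neg': [4]
  After 'dup': [4, 4]
  After 'push 20': [4, 4, 20]
  After 'mul': [4, 80]
Program A final stack: [4, 80]

Program B trace:
  After 'push 11': [11]
  After 'neg': [-11]
  After 'push -4': [-11, -4]
  After 'over': [-11, -4, -11]
  After 'lt': [-11, 0]
  After 'lt': [1]
Program B final stack: [1]
Same: no

Answer: no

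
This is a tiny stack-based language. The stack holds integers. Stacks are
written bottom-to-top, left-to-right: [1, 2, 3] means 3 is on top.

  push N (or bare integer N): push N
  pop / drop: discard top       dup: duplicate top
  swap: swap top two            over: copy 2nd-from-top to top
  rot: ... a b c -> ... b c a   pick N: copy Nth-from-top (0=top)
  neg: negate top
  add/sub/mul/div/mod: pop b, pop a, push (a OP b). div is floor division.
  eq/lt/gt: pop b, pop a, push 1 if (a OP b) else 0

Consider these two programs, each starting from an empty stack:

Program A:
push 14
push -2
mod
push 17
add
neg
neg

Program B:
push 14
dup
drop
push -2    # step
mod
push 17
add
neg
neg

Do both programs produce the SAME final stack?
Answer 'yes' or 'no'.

Program A trace:
  After 'push 14': [14]
  After 'push -2': [14, -2]
  After 'mod': [0]
  After 'push 17': [0, 17]
  After 'add': [17]
  After 'neg': [-17]
  After 'neg': [17]
Program A final stack: [17]

Program B trace:
  After 'push 14': [14]
  After 'dup': [14, 14]
  After 'drop': [14]
  After 'push -2': [14, -2]
  After 'mod': [0]
  After 'push 17': [0, 17]
  After 'add': [17]
  After 'neg': [-17]
  After 'neg': [17]
Program B final stack: [17]
Same: yes

Answer: yes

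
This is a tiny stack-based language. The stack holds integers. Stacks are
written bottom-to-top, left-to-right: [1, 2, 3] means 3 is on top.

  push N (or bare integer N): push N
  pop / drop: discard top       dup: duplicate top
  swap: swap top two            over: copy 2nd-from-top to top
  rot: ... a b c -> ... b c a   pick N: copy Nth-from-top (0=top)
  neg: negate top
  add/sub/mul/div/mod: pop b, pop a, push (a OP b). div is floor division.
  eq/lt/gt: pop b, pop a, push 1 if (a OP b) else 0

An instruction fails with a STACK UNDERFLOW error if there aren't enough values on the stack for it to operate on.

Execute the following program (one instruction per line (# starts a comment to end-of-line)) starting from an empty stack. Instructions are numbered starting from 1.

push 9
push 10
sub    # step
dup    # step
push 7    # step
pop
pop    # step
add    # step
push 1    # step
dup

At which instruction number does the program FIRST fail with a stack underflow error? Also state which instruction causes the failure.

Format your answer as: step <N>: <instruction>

Step 1 ('push 9'): stack = [9], depth = 1
Step 2 ('push 10'): stack = [9, 10], depth = 2
Step 3 ('sub'): stack = [-1], depth = 1
Step 4 ('dup'): stack = [-1, -1], depth = 2
Step 5 ('push 7'): stack = [-1, -1, 7], depth = 3
Step 6 ('pop'): stack = [-1, -1], depth = 2
Step 7 ('pop'): stack = [-1], depth = 1
Step 8 ('add'): needs 2 value(s) but depth is 1 — STACK UNDERFLOW

Answer: step 8: add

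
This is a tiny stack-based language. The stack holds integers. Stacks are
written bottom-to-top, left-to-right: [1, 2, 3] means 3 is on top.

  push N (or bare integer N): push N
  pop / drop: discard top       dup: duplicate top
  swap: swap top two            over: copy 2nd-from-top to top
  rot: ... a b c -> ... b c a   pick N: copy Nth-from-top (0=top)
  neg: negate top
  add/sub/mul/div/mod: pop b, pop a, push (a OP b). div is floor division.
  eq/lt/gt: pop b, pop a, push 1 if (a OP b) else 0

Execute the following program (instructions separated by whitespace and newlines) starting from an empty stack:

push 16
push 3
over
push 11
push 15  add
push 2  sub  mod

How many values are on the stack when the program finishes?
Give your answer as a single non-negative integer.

Answer: 3

Derivation:
After 'push 16': stack = [16] (depth 1)
After 'push 3': stack = [16, 3] (depth 2)
After 'over': stack = [16, 3, 16] (depth 3)
After 'push 11': stack = [16, 3, 16, 11] (depth 4)
After 'push 15': stack = [16, 3, 16, 11, 15] (depth 5)
After 'add': stack = [16, 3, 16, 26] (depth 4)
After 'push 2': stack = [16, 3, 16, 26, 2] (depth 5)
After 'sub': stack = [16, 3, 16, 24] (depth 4)
After 'mod': stack = [16, 3, 16] (depth 3)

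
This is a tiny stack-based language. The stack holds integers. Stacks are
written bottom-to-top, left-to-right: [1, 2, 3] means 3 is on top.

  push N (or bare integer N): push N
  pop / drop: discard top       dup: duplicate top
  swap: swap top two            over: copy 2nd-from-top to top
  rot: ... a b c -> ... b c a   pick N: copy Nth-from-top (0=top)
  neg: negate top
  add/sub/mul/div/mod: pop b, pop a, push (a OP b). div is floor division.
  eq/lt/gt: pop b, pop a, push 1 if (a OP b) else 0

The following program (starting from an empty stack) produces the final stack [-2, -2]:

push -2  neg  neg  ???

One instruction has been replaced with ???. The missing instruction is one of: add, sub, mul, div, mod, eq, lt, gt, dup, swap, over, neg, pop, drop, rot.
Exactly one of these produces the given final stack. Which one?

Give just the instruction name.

Answer: dup

Derivation:
Stack before ???: [-2]
Stack after ???:  [-2, -2]
The instruction that transforms [-2] -> [-2, -2] is: dup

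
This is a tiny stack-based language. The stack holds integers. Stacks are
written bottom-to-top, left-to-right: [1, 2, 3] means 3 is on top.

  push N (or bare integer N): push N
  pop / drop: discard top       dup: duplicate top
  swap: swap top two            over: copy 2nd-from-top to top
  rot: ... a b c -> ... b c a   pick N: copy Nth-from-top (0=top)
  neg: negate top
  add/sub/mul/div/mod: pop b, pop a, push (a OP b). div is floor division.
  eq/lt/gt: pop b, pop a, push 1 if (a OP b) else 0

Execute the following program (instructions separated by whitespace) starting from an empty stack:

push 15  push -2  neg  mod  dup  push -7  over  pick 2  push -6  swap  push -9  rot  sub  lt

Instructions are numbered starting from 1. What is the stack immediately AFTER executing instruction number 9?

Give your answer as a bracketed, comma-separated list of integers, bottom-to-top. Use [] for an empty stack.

Step 1 ('push 15'): [15]
Step 2 ('push -2'): [15, -2]
Step 3 ('neg'): [15, 2]
Step 4 ('mod'): [1]
Step 5 ('dup'): [1, 1]
Step 6 ('push -7'): [1, 1, -7]
Step 7 ('over'): [1, 1, -7, 1]
Step 8 ('pick 2'): [1, 1, -7, 1, 1]
Step 9 ('push -6'): [1, 1, -7, 1, 1, -6]

Answer: [1, 1, -7, 1, 1, -6]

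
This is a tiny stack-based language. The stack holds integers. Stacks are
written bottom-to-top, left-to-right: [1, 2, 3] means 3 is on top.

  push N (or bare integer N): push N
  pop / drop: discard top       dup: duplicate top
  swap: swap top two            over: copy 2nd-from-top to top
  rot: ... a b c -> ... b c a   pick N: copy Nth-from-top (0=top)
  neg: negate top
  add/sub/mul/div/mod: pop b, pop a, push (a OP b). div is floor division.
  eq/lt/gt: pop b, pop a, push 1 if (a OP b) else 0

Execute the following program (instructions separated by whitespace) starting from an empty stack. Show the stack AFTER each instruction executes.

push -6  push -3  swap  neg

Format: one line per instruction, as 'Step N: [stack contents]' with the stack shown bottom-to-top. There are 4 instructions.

Step 1: [-6]
Step 2: [-6, -3]
Step 3: [-3, -6]
Step 4: [-3, 6]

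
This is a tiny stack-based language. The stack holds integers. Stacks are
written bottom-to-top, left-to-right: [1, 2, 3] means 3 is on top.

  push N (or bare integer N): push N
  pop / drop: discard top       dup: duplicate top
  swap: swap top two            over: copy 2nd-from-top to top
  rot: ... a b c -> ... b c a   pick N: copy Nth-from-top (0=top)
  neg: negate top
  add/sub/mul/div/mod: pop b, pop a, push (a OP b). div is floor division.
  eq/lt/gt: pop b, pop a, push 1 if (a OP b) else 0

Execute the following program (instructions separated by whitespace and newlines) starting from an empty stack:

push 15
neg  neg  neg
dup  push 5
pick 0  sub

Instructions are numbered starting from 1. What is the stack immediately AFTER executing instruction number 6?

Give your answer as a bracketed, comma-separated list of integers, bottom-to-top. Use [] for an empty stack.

Answer: [-15, -15, 5]

Derivation:
Step 1 ('push 15'): [15]
Step 2 ('neg'): [-15]
Step 3 ('neg'): [15]
Step 4 ('neg'): [-15]
Step 5 ('dup'): [-15, -15]
Step 6 ('push 5'): [-15, -15, 5]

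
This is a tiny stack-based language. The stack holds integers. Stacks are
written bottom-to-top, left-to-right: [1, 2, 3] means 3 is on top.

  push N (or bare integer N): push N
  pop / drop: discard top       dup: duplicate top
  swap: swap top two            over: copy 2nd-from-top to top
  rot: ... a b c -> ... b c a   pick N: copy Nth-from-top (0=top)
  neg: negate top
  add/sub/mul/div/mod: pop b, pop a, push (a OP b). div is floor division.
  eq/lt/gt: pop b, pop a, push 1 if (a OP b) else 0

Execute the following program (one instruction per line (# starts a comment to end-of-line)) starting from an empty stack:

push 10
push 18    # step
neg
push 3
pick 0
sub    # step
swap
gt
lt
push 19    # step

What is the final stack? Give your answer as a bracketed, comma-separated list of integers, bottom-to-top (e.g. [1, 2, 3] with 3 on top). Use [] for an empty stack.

After 'push 10': [10]
After 'push 18': [10, 18]
After 'neg': [10, -18]
After 'push 3': [10, -18, 3]
After 'pick 0': [10, -18, 3, 3]
After 'sub': [10, -18, 0]
After 'swap': [10, 0, -18]
After 'gt': [10, 1]
After 'lt': [0]
After 'push 19': [0, 19]

Answer: [0, 19]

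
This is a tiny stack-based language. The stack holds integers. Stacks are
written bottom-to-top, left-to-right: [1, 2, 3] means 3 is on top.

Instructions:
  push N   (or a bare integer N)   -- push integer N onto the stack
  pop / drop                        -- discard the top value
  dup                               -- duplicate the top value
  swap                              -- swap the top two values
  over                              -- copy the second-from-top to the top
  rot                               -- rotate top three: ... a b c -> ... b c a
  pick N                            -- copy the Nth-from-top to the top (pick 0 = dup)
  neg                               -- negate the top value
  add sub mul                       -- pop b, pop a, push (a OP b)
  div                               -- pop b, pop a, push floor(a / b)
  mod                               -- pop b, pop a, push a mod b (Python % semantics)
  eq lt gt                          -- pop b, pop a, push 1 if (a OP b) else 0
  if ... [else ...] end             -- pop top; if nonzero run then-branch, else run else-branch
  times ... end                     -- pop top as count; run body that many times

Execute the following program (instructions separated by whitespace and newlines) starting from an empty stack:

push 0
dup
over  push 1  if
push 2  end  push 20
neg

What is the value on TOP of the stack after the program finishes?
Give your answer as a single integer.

Answer: -20

Derivation:
After 'push 0': [0]
After 'dup': [0, 0]
After 'over': [0, 0, 0]
After 'push 1': [0, 0, 0, 1]
After 'if': [0, 0, 0]
After 'push 2': [0, 0, 0, 2]
After 'push 20': [0, 0, 0, 2, 20]
After 'neg': [0, 0, 0, 2, -20]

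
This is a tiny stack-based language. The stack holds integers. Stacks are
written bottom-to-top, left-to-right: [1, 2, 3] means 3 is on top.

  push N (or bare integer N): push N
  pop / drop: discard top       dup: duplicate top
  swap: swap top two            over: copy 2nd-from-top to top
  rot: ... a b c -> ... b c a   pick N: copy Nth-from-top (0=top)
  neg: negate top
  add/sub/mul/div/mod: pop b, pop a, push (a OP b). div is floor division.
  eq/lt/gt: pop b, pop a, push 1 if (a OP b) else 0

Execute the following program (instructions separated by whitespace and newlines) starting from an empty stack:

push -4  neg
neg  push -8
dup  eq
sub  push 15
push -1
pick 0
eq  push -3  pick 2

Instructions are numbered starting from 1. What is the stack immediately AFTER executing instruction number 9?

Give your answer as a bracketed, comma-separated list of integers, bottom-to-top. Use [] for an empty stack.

Answer: [-5, 15, -1]

Derivation:
Step 1 ('push -4'): [-4]
Step 2 ('neg'): [4]
Step 3 ('neg'): [-4]
Step 4 ('push -8'): [-4, -8]
Step 5 ('dup'): [-4, -8, -8]
Step 6 ('eq'): [-4, 1]
Step 7 ('sub'): [-5]
Step 8 ('push 15'): [-5, 15]
Step 9 ('push -1'): [-5, 15, -1]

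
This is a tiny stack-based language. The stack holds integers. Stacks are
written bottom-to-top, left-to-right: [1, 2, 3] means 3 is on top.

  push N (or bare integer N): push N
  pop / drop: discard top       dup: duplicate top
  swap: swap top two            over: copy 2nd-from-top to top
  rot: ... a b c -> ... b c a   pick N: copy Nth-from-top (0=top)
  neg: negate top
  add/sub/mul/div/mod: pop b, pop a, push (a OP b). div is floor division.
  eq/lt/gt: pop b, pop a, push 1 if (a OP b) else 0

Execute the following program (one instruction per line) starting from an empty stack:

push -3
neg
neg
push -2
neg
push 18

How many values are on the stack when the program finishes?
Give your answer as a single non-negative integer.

After 'push -3': stack = [-3] (depth 1)
After 'neg': stack = [3] (depth 1)
After 'neg': stack = [-3] (depth 1)
After 'push -2': stack = [-3, -2] (depth 2)
After 'neg': stack = [-3, 2] (depth 2)
After 'push 18': stack = [-3, 2, 18] (depth 3)

Answer: 3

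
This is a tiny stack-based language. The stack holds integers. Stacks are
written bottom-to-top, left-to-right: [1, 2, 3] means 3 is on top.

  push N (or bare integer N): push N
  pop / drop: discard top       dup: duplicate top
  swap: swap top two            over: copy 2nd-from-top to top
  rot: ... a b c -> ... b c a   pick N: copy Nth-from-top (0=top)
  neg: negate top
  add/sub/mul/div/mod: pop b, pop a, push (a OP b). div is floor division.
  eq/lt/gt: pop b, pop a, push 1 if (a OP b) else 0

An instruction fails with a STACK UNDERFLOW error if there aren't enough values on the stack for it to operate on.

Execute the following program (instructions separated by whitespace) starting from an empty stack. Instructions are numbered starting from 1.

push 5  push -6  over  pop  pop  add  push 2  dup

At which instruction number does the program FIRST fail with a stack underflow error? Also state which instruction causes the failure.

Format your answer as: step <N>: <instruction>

Answer: step 6: add

Derivation:
Step 1 ('push 5'): stack = [5], depth = 1
Step 2 ('push -6'): stack = [5, -6], depth = 2
Step 3 ('over'): stack = [5, -6, 5], depth = 3
Step 4 ('pop'): stack = [5, -6], depth = 2
Step 5 ('pop'): stack = [5], depth = 1
Step 6 ('add'): needs 2 value(s) but depth is 1 — STACK UNDERFLOW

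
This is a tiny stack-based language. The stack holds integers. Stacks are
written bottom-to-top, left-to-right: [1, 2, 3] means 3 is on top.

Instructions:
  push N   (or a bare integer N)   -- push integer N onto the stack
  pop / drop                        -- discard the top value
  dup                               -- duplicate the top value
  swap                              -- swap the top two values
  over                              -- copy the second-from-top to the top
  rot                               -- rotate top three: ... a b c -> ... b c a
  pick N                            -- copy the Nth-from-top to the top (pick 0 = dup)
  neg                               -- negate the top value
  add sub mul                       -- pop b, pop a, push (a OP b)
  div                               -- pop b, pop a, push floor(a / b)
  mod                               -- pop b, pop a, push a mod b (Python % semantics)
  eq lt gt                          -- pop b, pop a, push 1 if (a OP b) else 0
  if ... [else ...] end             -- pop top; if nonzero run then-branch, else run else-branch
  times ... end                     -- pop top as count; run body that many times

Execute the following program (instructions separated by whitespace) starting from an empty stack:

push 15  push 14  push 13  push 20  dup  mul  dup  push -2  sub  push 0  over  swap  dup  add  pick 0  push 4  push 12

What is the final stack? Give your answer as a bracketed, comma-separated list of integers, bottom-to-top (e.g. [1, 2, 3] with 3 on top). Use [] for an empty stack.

Answer: [15, 14, 13, 400, 402, 402, 0, 0, 4, 12]

Derivation:
After 'push 15': [15]
After 'push 14': [15, 14]
After 'push 13': [15, 14, 13]
After 'push 20': [15, 14, 13, 20]
After 'dup': [15, 14, 13, 20, 20]
After 'mul': [15, 14, 13, 400]
After 'dup': [15, 14, 13, 400, 400]
After 'push -2': [15, 14, 13, 400, 400, -2]
After 'sub': [15, 14, 13, 400, 402]
After 'push 0': [15, 14, 13, 400, 402, 0]
After 'over': [15, 14, 13, 400, 402, 0, 402]
After 'swap': [15, 14, 13, 400, 402, 402, 0]
After 'dup': [15, 14, 13, 400, 402, 402, 0, 0]
After 'add': [15, 14, 13, 400, 402, 402, 0]
After 'pick 0': [15, 14, 13, 400, 402, 402, 0, 0]
After 'push 4': [15, 14, 13, 400, 402, 402, 0, 0, 4]
After 'push 12': [15, 14, 13, 400, 402, 402, 0, 0, 4, 12]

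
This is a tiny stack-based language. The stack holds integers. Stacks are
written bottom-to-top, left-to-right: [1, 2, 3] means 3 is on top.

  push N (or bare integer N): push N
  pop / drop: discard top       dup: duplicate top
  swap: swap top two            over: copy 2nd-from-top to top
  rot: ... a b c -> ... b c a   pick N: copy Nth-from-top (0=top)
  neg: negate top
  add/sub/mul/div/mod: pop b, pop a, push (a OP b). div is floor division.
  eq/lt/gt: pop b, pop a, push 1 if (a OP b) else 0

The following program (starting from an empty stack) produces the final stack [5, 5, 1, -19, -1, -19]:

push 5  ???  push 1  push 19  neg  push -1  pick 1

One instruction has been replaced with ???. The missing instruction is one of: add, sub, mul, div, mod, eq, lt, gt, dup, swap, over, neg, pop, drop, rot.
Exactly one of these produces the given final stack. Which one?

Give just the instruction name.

Answer: dup

Derivation:
Stack before ???: [5]
Stack after ???:  [5, 5]
The instruction that transforms [5] -> [5, 5] is: dup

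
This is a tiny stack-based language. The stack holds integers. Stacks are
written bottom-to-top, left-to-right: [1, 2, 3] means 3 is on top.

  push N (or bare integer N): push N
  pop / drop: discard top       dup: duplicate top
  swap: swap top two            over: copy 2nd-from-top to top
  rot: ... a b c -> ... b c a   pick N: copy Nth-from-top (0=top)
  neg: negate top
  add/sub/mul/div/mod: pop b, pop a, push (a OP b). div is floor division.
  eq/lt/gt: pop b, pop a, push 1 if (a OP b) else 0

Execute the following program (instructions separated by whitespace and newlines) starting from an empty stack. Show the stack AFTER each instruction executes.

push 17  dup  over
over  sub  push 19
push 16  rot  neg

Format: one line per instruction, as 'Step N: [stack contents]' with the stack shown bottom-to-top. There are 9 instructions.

Step 1: [17]
Step 2: [17, 17]
Step 3: [17, 17, 17]
Step 4: [17, 17, 17, 17]
Step 5: [17, 17, 0]
Step 6: [17, 17, 0, 19]
Step 7: [17, 17, 0, 19, 16]
Step 8: [17, 17, 19, 16, 0]
Step 9: [17, 17, 19, 16, 0]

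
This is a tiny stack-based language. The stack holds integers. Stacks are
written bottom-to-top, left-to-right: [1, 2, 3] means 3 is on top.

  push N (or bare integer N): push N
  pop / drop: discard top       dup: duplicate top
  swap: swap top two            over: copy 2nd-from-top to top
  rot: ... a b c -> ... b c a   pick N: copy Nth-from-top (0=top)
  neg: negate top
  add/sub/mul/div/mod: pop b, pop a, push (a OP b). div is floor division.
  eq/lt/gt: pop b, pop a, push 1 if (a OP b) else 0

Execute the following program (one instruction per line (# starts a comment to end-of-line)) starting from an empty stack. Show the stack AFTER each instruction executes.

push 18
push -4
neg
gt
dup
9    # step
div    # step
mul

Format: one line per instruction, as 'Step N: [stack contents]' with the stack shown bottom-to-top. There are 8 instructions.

Step 1: [18]
Step 2: [18, -4]
Step 3: [18, 4]
Step 4: [1]
Step 5: [1, 1]
Step 6: [1, 1, 9]
Step 7: [1, 0]
Step 8: [0]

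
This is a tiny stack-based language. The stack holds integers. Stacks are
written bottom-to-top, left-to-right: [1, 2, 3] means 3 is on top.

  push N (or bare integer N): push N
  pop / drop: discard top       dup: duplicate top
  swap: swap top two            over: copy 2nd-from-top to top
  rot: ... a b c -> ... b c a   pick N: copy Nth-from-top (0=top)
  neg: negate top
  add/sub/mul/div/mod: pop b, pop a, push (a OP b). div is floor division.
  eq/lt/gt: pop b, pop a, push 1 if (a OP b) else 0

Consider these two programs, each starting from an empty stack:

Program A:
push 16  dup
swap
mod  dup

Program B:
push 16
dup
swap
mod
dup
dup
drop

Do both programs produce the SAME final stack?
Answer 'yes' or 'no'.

Answer: yes

Derivation:
Program A trace:
  After 'push 16': [16]
  After 'dup': [16, 16]
  After 'swap': [16, 16]
  After 'mod': [0]
  After 'dup': [0, 0]
Program A final stack: [0, 0]

Program B trace:
  After 'push 16': [16]
  After 'dup': [16, 16]
  After 'swap': [16, 16]
  After 'mod': [0]
  After 'dup': [0, 0]
  After 'dup': [0, 0, 0]
  After 'drop': [0, 0]
Program B final stack: [0, 0]
Same: yes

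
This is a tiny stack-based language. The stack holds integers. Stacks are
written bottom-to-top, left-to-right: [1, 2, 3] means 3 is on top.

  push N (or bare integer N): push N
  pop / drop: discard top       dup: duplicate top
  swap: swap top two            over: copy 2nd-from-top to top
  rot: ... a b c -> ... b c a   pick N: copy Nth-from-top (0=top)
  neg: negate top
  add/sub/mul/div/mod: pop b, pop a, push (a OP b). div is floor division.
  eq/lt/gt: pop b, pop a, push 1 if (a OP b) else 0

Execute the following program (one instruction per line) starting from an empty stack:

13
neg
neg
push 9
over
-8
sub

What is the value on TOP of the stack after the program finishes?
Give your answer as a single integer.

Answer: 21

Derivation:
After 'push 13': [13]
After 'neg': [-13]
After 'neg': [13]
After 'push 9': [13, 9]
After 'over': [13, 9, 13]
After 'push -8': [13, 9, 13, -8]
After 'sub': [13, 9, 21]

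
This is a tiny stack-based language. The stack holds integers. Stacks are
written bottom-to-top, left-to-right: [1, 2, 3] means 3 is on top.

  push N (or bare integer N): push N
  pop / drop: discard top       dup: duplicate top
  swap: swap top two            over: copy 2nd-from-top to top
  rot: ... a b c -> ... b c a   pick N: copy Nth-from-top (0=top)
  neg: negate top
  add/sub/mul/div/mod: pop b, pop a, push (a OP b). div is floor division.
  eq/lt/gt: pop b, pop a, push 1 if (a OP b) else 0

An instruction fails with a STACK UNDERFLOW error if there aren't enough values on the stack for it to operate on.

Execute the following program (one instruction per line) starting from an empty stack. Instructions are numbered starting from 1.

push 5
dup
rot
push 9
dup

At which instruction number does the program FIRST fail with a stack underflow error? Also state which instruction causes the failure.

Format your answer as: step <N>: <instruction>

Step 1 ('push 5'): stack = [5], depth = 1
Step 2 ('dup'): stack = [5, 5], depth = 2
Step 3 ('rot'): needs 3 value(s) but depth is 2 — STACK UNDERFLOW

Answer: step 3: rot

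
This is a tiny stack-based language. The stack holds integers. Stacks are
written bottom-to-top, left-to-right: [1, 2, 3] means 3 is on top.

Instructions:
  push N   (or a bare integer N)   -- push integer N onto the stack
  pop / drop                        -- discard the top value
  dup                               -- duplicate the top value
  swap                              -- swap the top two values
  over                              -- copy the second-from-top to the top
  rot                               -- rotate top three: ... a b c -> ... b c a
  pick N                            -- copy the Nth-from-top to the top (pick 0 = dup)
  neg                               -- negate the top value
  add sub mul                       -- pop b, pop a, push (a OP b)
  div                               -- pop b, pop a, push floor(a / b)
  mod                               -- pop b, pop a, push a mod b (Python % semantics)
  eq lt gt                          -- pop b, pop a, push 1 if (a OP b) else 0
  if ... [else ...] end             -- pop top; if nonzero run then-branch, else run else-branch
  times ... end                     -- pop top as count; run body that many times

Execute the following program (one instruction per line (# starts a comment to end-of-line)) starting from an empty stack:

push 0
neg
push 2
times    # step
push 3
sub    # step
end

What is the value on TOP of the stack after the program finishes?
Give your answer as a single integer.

After 'push 0': [0]
After 'neg': [0]
After 'push 2': [0, 2]
After 'times': [0]
After 'push 3': [0, 3]
After 'sub': [-3]
After 'push 3': [-3, 3]
After 'sub': [-6]

Answer: -6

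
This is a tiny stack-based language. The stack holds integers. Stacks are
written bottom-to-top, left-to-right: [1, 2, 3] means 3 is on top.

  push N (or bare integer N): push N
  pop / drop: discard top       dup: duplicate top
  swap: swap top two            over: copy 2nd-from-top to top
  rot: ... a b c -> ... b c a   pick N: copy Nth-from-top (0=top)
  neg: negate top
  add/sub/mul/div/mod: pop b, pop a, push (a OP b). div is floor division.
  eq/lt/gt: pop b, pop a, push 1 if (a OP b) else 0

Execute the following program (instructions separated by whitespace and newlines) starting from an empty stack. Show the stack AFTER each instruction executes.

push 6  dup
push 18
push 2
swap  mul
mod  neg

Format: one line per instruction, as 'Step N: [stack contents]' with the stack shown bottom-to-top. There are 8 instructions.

Step 1: [6]
Step 2: [6, 6]
Step 3: [6, 6, 18]
Step 4: [6, 6, 18, 2]
Step 5: [6, 6, 2, 18]
Step 6: [6, 6, 36]
Step 7: [6, 6]
Step 8: [6, -6]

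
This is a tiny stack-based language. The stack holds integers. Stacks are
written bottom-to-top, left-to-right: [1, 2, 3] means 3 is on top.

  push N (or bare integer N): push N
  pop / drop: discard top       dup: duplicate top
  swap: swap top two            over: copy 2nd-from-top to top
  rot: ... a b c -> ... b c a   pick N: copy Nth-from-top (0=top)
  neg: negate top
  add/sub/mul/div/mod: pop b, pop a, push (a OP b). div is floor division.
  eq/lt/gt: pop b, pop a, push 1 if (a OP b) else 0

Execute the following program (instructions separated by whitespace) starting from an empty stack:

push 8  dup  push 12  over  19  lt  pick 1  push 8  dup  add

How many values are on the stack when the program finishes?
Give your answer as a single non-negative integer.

Answer: 6

Derivation:
After 'push 8': stack = [8] (depth 1)
After 'dup': stack = [8, 8] (depth 2)
After 'push 12': stack = [8, 8, 12] (depth 3)
After 'over': stack = [8, 8, 12, 8] (depth 4)
After 'push 19': stack = [8, 8, 12, 8, 19] (depth 5)
After 'lt': stack = [8, 8, 12, 1] (depth 4)
After 'pick 1': stack = [8, 8, 12, 1, 12] (depth 5)
After 'push 8': stack = [8, 8, 12, 1, 12, 8] (depth 6)
After 'dup': stack = [8, 8, 12, 1, 12, 8, 8] (depth 7)
After 'add': stack = [8, 8, 12, 1, 12, 16] (depth 6)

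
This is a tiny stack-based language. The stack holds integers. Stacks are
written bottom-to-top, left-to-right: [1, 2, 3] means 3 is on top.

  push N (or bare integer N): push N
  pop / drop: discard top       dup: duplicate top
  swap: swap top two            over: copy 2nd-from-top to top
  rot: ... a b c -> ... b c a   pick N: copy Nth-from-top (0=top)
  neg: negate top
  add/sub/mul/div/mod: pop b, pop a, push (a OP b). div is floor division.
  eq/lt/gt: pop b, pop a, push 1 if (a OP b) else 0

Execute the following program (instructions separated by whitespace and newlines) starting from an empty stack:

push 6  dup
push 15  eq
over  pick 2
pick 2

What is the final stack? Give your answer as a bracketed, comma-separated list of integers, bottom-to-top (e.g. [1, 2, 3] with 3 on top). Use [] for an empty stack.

Answer: [6, 0, 6, 6, 0]

Derivation:
After 'push 6': [6]
After 'dup': [6, 6]
After 'push 15': [6, 6, 15]
After 'eq': [6, 0]
After 'over': [6, 0, 6]
After 'pick 2': [6, 0, 6, 6]
After 'pick 2': [6, 0, 6, 6, 0]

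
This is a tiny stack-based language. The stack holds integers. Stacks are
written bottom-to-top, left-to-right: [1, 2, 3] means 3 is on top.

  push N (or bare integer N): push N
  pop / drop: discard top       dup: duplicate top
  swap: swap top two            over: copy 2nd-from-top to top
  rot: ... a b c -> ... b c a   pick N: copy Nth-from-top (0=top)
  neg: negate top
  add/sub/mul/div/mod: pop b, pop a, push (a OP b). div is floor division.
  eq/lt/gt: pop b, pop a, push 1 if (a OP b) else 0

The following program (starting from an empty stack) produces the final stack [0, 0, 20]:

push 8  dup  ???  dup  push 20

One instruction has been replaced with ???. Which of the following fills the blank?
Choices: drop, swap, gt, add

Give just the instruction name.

Answer: gt

Derivation:
Stack before ???: [8, 8]
Stack after ???:  [0]
Checking each choice:
  drop: produces [8, 8, 20]
  swap: produces [8, 8, 8, 20]
  gt: MATCH
  add: produces [16, 16, 20]


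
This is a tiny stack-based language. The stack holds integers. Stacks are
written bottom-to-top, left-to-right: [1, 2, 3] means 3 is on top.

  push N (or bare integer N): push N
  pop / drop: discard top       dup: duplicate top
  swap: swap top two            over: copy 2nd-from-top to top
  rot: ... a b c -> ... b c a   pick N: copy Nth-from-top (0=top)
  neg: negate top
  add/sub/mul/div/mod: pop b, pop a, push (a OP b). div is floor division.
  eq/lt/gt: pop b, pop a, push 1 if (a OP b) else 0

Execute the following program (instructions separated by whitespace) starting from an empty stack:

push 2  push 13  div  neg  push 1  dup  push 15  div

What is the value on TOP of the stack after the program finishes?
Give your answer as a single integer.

Answer: 0

Derivation:
After 'push 2': [2]
After 'push 13': [2, 13]
After 'div': [0]
After 'neg': [0]
After 'push 1': [0, 1]
After 'dup': [0, 1, 1]
After 'push 15': [0, 1, 1, 15]
After 'div': [0, 1, 0]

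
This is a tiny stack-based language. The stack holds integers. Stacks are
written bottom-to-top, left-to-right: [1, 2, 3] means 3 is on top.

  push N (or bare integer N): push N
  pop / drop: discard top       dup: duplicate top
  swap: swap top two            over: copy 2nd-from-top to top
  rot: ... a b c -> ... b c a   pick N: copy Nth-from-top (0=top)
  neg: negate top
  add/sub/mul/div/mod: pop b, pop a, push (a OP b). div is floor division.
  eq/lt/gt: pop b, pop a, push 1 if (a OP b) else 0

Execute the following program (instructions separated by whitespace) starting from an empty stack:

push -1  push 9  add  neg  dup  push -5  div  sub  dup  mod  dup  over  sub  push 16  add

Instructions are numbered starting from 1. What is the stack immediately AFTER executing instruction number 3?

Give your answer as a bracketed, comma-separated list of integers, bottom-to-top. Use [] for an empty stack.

Answer: [8]

Derivation:
Step 1 ('push -1'): [-1]
Step 2 ('push 9'): [-1, 9]
Step 3 ('add'): [8]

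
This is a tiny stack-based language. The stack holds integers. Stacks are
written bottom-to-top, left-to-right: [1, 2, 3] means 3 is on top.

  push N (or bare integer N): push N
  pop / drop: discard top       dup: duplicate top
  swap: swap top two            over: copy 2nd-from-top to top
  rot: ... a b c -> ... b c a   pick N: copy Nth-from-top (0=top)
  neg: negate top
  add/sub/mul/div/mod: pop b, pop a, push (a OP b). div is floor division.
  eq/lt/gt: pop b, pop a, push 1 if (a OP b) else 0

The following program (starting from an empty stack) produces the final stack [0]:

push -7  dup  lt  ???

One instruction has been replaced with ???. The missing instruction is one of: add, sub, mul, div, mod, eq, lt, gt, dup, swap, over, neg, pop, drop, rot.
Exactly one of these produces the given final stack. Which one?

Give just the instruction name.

Stack before ???: [0]
Stack after ???:  [0]
The instruction that transforms [0] -> [0] is: neg

Answer: neg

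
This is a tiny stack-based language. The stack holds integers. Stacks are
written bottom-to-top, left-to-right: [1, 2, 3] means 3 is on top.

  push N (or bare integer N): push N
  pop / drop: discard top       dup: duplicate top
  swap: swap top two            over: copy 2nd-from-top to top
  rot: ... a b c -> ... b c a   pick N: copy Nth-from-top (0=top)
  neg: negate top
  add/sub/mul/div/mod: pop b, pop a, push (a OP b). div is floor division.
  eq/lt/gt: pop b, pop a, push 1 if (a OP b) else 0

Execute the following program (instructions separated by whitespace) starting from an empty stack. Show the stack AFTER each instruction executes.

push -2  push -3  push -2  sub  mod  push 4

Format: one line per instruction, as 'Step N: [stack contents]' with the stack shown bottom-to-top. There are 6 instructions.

Step 1: [-2]
Step 2: [-2, -3]
Step 3: [-2, -3, -2]
Step 4: [-2, -1]
Step 5: [0]
Step 6: [0, 4]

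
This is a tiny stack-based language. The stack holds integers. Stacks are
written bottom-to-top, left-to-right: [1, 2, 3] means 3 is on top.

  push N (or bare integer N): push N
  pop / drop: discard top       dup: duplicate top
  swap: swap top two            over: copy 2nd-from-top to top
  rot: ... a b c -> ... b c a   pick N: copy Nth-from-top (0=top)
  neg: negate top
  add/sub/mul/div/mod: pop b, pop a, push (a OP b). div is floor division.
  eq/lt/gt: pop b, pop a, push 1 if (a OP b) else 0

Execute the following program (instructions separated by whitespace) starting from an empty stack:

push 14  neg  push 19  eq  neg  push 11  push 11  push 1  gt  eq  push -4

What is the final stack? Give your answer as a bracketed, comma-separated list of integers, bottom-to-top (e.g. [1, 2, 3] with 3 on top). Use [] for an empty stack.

After 'push 14': [14]
After 'neg': [-14]
After 'push 19': [-14, 19]
After 'eq': [0]
After 'neg': [0]
After 'push 11': [0, 11]
After 'push 11': [0, 11, 11]
After 'push 1': [0, 11, 11, 1]
After 'gt': [0, 11, 1]
After 'eq': [0, 0]
After 'push -4': [0, 0, -4]

Answer: [0, 0, -4]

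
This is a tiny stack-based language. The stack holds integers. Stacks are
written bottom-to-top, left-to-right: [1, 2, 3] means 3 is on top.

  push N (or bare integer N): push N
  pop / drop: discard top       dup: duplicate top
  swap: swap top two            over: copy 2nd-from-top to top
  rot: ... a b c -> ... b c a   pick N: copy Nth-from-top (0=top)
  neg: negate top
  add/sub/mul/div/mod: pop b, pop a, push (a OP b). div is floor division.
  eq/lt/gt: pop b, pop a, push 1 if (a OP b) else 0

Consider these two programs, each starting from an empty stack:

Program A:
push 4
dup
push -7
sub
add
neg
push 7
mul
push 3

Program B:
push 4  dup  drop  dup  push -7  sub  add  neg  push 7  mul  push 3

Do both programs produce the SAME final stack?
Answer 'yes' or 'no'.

Program A trace:
  After 'push 4': [4]
  After 'dup': [4, 4]
  After 'push -7': [4, 4, -7]
  After 'sub': [4, 11]
  After 'add': [15]
  After 'neg': [-15]
  After 'push 7': [-15, 7]
  After 'mul': [-105]
  After 'push 3': [-105, 3]
Program A final stack: [-105, 3]

Program B trace:
  After 'push 4': [4]
  After 'dup': [4, 4]
  After 'drop': [4]
  After 'dup': [4, 4]
  After 'push -7': [4, 4, -7]
  After 'sub': [4, 11]
  After 'add': [15]
  After 'neg': [-15]
  After 'push 7': [-15, 7]
  After 'mul': [-105]
  After 'push 3': [-105, 3]
Program B final stack: [-105, 3]
Same: yes

Answer: yes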